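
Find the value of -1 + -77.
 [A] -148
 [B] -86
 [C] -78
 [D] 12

-1 + -77 = -78
C) -78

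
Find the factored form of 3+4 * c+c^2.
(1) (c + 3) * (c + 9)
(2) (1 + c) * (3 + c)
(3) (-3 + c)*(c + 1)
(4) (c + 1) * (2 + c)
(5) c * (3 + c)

We need to factor 3+4 * c+c^2.
The factored form is (1 + c) * (3 + c).
2) (1 + c) * (3 + c)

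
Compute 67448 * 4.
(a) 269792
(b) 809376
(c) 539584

67448 * 4 = 269792
a) 269792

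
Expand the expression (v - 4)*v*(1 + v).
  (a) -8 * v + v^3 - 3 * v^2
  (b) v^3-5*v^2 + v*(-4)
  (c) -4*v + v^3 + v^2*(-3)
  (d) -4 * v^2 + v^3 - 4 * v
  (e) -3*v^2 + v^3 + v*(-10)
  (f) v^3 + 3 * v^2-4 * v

Expanding (v - 4)*v*(1 + v):
= -4*v + v^3 + v^2*(-3)
c) -4*v + v^3 + v^2*(-3)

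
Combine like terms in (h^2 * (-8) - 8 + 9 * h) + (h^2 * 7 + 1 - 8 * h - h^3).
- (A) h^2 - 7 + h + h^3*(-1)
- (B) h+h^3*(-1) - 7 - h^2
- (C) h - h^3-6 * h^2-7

Adding the polynomials and combining like terms:
(h^2*(-8) - 8 + 9*h) + (h^2*7 + 1 - 8*h - h^3)
= h+h^3*(-1) - 7 - h^2
B) h+h^3*(-1) - 7 - h^2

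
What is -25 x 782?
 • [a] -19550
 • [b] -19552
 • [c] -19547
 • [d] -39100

-25 * 782 = -19550
a) -19550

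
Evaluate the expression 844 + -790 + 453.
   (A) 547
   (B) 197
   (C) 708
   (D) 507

First: 844 + -790 = 54
Then: 54 + 453 = 507
D) 507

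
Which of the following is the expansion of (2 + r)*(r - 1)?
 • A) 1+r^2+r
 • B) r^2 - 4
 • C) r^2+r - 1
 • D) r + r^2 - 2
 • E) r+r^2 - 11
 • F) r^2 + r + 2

Expanding (2 + r)*(r - 1):
= r + r^2 - 2
D) r + r^2 - 2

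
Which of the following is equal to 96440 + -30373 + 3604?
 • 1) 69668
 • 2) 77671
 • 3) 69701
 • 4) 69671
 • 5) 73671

First: 96440 + -30373 = 66067
Then: 66067 + 3604 = 69671
4) 69671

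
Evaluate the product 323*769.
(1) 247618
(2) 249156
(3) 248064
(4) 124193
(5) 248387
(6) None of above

323 * 769 = 248387
5) 248387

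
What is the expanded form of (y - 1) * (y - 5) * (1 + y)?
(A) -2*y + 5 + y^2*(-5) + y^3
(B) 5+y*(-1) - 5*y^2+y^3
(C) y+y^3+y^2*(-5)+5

Expanding (y - 1) * (y - 5) * (1 + y):
= 5+y*(-1) - 5*y^2+y^3
B) 5+y*(-1) - 5*y^2+y^3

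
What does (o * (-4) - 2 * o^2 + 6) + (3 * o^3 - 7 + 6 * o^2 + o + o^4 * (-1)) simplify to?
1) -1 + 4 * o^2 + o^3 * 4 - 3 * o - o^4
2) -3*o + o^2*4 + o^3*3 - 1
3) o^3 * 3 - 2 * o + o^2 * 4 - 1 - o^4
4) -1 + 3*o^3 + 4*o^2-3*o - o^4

Adding the polynomials and combining like terms:
(o*(-4) - 2*o^2 + 6) + (3*o^3 - 7 + 6*o^2 + o + o^4*(-1))
= -1 + 3*o^3 + 4*o^2-3*o - o^4
4) -1 + 3*o^3 + 4*o^2-3*o - o^4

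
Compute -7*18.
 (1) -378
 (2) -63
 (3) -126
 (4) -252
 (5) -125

-7 * 18 = -126
3) -126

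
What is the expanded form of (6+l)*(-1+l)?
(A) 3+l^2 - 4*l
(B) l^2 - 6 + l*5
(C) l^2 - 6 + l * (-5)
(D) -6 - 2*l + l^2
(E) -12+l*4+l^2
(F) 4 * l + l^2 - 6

Expanding (6+l)*(-1+l):
= l^2 - 6 + l*5
B) l^2 - 6 + l*5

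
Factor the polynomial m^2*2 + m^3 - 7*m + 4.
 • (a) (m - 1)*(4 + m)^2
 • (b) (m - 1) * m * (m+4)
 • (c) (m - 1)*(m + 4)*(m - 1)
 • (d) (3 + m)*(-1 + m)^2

We need to factor m^2*2 + m^3 - 7*m + 4.
The factored form is (m - 1)*(m + 4)*(m - 1).
c) (m - 1)*(m + 4)*(m - 1)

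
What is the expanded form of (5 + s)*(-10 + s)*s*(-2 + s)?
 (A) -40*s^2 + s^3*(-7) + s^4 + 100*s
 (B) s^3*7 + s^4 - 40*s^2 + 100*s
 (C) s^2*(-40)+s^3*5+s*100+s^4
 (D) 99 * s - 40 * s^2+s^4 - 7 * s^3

Expanding (5 + s)*(-10 + s)*s*(-2 + s):
= -40*s^2 + s^3*(-7) + s^4 + 100*s
A) -40*s^2 + s^3*(-7) + s^4 + 100*s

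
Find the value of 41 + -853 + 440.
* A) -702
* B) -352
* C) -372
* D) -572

First: 41 + -853 = -812
Then: -812 + 440 = -372
C) -372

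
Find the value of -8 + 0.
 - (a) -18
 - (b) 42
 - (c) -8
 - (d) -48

-8 + 0 = -8
c) -8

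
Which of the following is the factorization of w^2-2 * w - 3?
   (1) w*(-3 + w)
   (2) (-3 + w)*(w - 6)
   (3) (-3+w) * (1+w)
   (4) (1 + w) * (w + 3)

We need to factor w^2-2 * w - 3.
The factored form is (-3+w) * (1+w).
3) (-3+w) * (1+w)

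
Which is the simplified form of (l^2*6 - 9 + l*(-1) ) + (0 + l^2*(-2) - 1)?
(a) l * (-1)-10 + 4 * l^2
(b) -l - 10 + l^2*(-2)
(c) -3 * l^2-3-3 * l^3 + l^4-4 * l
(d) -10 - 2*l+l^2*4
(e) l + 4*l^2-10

Adding the polynomials and combining like terms:
(l^2*6 - 9 + l*(-1)) + (0 + l^2*(-2) - 1)
= l * (-1)-10 + 4 * l^2
a) l * (-1)-10 + 4 * l^2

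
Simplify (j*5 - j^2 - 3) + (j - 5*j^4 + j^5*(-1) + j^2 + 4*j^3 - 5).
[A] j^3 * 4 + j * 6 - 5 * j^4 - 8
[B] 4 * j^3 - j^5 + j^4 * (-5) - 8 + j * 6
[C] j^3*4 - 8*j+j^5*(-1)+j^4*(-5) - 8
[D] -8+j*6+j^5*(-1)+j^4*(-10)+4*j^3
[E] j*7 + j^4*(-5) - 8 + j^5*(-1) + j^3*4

Adding the polynomials and combining like terms:
(j*5 - j^2 - 3) + (j - 5*j^4 + j^5*(-1) + j^2 + 4*j^3 - 5)
= 4 * j^3 - j^5 + j^4 * (-5) - 8 + j * 6
B) 4 * j^3 - j^5 + j^4 * (-5) - 8 + j * 6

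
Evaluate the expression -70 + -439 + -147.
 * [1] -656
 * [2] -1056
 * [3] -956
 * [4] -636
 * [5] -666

First: -70 + -439 = -509
Then: -509 + -147 = -656
1) -656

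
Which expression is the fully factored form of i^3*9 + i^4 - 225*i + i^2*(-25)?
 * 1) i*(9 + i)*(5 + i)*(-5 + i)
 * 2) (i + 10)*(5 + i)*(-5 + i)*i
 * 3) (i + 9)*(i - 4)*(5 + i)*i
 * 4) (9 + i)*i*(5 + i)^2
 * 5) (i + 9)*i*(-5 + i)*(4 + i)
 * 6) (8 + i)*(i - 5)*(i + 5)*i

We need to factor i^3*9 + i^4 - 225*i + i^2*(-25).
The factored form is i*(9 + i)*(5 + i)*(-5 + i).
1) i*(9 + i)*(5 + i)*(-5 + i)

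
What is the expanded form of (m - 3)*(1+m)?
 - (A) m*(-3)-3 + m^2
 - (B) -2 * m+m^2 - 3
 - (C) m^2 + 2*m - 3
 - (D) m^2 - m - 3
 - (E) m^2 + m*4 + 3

Expanding (m - 3)*(1+m):
= -2 * m+m^2 - 3
B) -2 * m+m^2 - 3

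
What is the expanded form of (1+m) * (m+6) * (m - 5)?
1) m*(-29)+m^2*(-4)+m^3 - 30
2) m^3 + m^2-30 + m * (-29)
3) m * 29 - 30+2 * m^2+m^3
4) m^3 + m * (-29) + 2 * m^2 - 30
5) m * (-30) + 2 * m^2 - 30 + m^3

Expanding (1+m) * (m+6) * (m - 5):
= m^3 + m * (-29) + 2 * m^2 - 30
4) m^3 + m * (-29) + 2 * m^2 - 30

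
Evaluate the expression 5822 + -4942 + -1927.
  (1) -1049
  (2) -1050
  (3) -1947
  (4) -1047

First: 5822 + -4942 = 880
Then: 880 + -1927 = -1047
4) -1047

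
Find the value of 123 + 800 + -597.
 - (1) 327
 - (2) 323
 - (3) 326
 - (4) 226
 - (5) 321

First: 123 + 800 = 923
Then: 923 + -597 = 326
3) 326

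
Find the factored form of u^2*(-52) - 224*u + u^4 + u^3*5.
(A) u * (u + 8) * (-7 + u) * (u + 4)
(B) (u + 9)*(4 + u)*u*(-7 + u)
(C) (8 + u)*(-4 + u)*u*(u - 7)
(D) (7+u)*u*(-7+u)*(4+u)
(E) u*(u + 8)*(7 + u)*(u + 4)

We need to factor u^2*(-52) - 224*u + u^4 + u^3*5.
The factored form is u * (u + 8) * (-7 + u) * (u + 4).
A) u * (u + 8) * (-7 + u) * (u + 4)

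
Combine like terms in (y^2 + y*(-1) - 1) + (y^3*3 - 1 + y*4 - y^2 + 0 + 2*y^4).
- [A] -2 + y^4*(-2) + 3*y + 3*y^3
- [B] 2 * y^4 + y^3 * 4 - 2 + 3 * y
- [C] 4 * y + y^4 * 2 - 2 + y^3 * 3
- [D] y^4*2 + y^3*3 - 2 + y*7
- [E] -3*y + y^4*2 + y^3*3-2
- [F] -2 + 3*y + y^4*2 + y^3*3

Adding the polynomials and combining like terms:
(y^2 + y*(-1) - 1) + (y^3*3 - 1 + y*4 - y^2 + 0 + 2*y^4)
= -2 + 3*y + y^4*2 + y^3*3
F) -2 + 3*y + y^4*2 + y^3*3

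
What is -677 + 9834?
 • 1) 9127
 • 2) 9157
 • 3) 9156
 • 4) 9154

-677 + 9834 = 9157
2) 9157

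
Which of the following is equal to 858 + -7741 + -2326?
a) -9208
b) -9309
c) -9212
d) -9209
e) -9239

First: 858 + -7741 = -6883
Then: -6883 + -2326 = -9209
d) -9209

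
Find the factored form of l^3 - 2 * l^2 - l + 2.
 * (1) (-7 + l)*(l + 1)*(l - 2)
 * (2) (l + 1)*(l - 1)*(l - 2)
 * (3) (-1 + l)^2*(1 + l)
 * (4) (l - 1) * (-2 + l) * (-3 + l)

We need to factor l^3 - 2 * l^2 - l + 2.
The factored form is (l + 1)*(l - 1)*(l - 2).
2) (l + 1)*(l - 1)*(l - 2)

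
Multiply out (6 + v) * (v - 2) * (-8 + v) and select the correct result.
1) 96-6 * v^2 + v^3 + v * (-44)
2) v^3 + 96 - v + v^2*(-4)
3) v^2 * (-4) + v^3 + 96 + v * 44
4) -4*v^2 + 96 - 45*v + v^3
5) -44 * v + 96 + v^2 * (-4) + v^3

Expanding (6 + v) * (v - 2) * (-8 + v):
= -44 * v + 96 + v^2 * (-4) + v^3
5) -44 * v + 96 + v^2 * (-4) + v^3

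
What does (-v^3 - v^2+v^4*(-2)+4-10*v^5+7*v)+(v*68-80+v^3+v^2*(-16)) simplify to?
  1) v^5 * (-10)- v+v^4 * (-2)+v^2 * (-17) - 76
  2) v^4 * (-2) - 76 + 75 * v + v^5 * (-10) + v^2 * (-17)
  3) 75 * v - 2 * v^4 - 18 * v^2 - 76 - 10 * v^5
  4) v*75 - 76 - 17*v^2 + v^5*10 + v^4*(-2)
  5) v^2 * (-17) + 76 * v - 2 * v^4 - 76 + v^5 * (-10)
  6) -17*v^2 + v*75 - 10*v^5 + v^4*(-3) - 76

Adding the polynomials and combining like terms:
(-v^3 - v^2 + v^4*(-2) + 4 - 10*v^5 + 7*v) + (v*68 - 80 + v^3 + v^2*(-16))
= v^4 * (-2) - 76 + 75 * v + v^5 * (-10) + v^2 * (-17)
2) v^4 * (-2) - 76 + 75 * v + v^5 * (-10) + v^2 * (-17)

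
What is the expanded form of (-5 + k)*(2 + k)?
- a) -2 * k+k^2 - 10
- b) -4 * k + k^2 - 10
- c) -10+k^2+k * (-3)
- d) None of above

Expanding (-5 + k)*(2 + k):
= -10+k^2+k * (-3)
c) -10+k^2+k * (-3)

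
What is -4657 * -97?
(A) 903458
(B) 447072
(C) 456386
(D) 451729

-4657 * -97 = 451729
D) 451729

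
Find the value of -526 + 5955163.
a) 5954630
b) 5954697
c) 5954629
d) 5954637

-526 + 5955163 = 5954637
d) 5954637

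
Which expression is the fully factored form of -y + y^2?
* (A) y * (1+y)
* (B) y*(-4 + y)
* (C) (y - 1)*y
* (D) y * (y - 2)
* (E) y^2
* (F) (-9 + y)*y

We need to factor -y + y^2.
The factored form is (y - 1)*y.
C) (y - 1)*y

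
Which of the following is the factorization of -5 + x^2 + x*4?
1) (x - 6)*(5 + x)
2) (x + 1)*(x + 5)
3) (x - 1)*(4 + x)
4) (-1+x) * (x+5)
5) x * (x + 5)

We need to factor -5 + x^2 + x*4.
The factored form is (-1+x) * (x+5).
4) (-1+x) * (x+5)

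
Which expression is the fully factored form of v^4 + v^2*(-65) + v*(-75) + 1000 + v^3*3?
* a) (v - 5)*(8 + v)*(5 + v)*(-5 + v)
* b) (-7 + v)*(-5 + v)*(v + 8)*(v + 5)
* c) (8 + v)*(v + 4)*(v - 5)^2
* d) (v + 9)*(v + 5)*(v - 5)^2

We need to factor v^4 + v^2*(-65) + v*(-75) + 1000 + v^3*3.
The factored form is (v - 5)*(8 + v)*(5 + v)*(-5 + v).
a) (v - 5)*(8 + v)*(5 + v)*(-5 + v)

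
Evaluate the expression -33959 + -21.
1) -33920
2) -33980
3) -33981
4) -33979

-33959 + -21 = -33980
2) -33980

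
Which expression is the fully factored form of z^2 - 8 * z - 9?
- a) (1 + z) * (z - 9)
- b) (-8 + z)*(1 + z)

We need to factor z^2 - 8 * z - 9.
The factored form is (1 + z) * (z - 9).
a) (1 + z) * (z - 9)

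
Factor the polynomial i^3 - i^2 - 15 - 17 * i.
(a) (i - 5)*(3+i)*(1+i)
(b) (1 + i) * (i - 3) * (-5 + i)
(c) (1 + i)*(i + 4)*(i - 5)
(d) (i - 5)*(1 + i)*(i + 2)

We need to factor i^3 - i^2 - 15 - 17 * i.
The factored form is (i - 5)*(3+i)*(1+i).
a) (i - 5)*(3+i)*(1+i)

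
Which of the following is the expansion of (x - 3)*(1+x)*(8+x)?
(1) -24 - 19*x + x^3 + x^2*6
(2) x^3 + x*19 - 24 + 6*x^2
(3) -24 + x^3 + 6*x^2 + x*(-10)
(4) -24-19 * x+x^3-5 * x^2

Expanding (x - 3)*(1+x)*(8+x):
= -24 - 19*x + x^3 + x^2*6
1) -24 - 19*x + x^3 + x^2*6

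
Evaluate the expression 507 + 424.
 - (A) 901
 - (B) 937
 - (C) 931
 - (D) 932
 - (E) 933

507 + 424 = 931
C) 931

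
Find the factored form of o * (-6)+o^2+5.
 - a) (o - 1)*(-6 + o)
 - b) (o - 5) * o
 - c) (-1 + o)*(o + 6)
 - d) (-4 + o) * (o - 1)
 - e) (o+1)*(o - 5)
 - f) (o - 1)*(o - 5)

We need to factor o * (-6)+o^2+5.
The factored form is (o - 1)*(o - 5).
f) (o - 1)*(o - 5)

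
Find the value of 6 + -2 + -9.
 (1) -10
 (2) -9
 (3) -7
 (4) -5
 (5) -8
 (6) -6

First: 6 + -2 = 4
Then: 4 + -9 = -5
4) -5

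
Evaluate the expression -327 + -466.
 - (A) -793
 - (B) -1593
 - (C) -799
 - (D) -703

-327 + -466 = -793
A) -793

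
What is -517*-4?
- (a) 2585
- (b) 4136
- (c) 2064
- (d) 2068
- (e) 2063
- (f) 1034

-517 * -4 = 2068
d) 2068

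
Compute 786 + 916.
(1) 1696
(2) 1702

786 + 916 = 1702
2) 1702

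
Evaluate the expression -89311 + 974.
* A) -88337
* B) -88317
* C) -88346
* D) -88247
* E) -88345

-89311 + 974 = -88337
A) -88337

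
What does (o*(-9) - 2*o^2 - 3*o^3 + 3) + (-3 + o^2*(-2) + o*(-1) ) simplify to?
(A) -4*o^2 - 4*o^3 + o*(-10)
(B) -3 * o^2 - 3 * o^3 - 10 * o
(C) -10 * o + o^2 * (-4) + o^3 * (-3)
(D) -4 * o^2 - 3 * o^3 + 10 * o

Adding the polynomials and combining like terms:
(o*(-9) - 2*o^2 - 3*o^3 + 3) + (-3 + o^2*(-2) + o*(-1))
= -10 * o + o^2 * (-4) + o^3 * (-3)
C) -10 * o + o^2 * (-4) + o^3 * (-3)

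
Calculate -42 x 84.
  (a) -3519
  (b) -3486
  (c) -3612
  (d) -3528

-42 * 84 = -3528
d) -3528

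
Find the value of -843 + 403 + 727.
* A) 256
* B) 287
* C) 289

First: -843 + 403 = -440
Then: -440 + 727 = 287
B) 287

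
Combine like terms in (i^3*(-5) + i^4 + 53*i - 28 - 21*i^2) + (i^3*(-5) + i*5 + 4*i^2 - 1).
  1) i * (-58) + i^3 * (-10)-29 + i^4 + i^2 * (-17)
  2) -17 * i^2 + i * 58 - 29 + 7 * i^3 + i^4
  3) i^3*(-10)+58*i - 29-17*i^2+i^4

Adding the polynomials and combining like terms:
(i^3*(-5) + i^4 + 53*i - 28 - 21*i^2) + (i^3*(-5) + i*5 + 4*i^2 - 1)
= i^3*(-10)+58*i - 29-17*i^2+i^4
3) i^3*(-10)+58*i - 29-17*i^2+i^4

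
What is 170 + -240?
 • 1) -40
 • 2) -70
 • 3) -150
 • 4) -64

170 + -240 = -70
2) -70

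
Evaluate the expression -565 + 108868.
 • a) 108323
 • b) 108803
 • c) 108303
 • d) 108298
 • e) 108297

-565 + 108868 = 108303
c) 108303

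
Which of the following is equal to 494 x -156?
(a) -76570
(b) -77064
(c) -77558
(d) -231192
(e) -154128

494 * -156 = -77064
b) -77064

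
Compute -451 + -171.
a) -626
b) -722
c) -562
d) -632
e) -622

-451 + -171 = -622
e) -622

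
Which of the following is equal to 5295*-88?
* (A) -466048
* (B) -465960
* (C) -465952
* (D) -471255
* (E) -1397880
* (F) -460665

5295 * -88 = -465960
B) -465960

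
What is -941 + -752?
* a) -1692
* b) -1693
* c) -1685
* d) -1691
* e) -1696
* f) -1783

-941 + -752 = -1693
b) -1693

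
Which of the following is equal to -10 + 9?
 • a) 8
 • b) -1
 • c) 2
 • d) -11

-10 + 9 = -1
b) -1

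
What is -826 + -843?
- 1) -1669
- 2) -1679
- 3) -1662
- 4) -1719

-826 + -843 = -1669
1) -1669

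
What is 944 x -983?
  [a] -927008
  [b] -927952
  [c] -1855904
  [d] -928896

944 * -983 = -927952
b) -927952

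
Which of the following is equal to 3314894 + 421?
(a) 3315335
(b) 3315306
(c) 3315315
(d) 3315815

3314894 + 421 = 3315315
c) 3315315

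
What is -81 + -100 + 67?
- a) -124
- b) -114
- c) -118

First: -81 + -100 = -181
Then: -181 + 67 = -114
b) -114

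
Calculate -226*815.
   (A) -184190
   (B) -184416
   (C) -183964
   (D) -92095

-226 * 815 = -184190
A) -184190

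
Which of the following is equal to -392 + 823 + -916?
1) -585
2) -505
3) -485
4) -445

First: -392 + 823 = 431
Then: 431 + -916 = -485
3) -485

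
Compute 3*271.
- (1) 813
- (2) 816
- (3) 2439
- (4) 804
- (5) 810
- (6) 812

3 * 271 = 813
1) 813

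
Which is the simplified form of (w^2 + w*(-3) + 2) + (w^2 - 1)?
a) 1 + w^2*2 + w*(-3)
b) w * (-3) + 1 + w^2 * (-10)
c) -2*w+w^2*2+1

Adding the polynomials and combining like terms:
(w^2 + w*(-3) + 2) + (w^2 - 1)
= 1 + w^2*2 + w*(-3)
a) 1 + w^2*2 + w*(-3)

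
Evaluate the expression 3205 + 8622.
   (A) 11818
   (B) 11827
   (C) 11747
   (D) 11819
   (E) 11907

3205 + 8622 = 11827
B) 11827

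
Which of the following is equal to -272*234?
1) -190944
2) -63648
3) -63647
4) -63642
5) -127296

-272 * 234 = -63648
2) -63648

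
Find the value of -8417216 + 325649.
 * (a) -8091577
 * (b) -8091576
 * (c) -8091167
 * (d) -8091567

-8417216 + 325649 = -8091567
d) -8091567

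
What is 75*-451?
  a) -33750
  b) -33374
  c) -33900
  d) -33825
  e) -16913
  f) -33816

75 * -451 = -33825
d) -33825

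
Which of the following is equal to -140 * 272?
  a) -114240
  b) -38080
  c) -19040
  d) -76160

-140 * 272 = -38080
b) -38080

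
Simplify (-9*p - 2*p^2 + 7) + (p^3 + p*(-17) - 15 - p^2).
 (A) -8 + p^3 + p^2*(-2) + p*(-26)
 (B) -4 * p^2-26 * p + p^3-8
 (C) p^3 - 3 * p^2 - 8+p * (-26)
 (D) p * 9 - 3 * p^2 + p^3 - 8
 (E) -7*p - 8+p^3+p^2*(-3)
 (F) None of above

Adding the polynomials and combining like terms:
(-9*p - 2*p^2 + 7) + (p^3 + p*(-17) - 15 - p^2)
= p^3 - 3 * p^2 - 8+p * (-26)
C) p^3 - 3 * p^2 - 8+p * (-26)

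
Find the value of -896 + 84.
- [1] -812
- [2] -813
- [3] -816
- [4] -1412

-896 + 84 = -812
1) -812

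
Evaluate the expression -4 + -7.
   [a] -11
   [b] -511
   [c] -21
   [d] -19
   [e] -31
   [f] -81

-4 + -7 = -11
a) -11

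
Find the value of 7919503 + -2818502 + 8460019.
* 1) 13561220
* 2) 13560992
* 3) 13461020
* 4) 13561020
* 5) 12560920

First: 7919503 + -2818502 = 5101001
Then: 5101001 + 8460019 = 13561020
4) 13561020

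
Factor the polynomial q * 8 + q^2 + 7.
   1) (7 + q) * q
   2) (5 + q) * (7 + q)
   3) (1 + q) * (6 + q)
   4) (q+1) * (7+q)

We need to factor q * 8 + q^2 + 7.
The factored form is (q+1) * (7+q).
4) (q+1) * (7+q)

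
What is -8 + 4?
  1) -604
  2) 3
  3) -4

-8 + 4 = -4
3) -4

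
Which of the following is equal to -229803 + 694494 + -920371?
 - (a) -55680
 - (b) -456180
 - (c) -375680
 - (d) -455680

First: -229803 + 694494 = 464691
Then: 464691 + -920371 = -455680
d) -455680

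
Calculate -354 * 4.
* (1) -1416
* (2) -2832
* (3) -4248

-354 * 4 = -1416
1) -1416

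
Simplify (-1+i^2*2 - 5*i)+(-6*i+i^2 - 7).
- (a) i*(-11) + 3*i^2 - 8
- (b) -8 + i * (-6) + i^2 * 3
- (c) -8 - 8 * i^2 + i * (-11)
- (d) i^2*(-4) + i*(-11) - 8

Adding the polynomials and combining like terms:
(-1 + i^2*2 - 5*i) + (-6*i + i^2 - 7)
= i*(-11) + 3*i^2 - 8
a) i*(-11) + 3*i^2 - 8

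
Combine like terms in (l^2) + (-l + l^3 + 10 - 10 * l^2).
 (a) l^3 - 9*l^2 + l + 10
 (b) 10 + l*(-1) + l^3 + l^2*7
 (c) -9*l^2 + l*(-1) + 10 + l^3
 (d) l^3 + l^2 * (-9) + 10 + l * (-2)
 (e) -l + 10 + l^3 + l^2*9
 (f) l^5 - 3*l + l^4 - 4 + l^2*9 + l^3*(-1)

Adding the polynomials and combining like terms:
(l^2) + (-l + l^3 + 10 - 10*l^2)
= -9*l^2 + l*(-1) + 10 + l^3
c) -9*l^2 + l*(-1) + 10 + l^3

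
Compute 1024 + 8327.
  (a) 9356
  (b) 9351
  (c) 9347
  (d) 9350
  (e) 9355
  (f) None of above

1024 + 8327 = 9351
b) 9351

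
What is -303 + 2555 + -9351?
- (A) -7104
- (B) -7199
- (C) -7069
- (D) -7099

First: -303 + 2555 = 2252
Then: 2252 + -9351 = -7099
D) -7099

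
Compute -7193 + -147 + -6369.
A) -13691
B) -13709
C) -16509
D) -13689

First: -7193 + -147 = -7340
Then: -7340 + -6369 = -13709
B) -13709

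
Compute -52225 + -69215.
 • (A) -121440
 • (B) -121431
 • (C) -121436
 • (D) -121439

-52225 + -69215 = -121440
A) -121440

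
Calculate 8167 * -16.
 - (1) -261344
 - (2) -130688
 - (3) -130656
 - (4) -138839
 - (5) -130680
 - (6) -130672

8167 * -16 = -130672
6) -130672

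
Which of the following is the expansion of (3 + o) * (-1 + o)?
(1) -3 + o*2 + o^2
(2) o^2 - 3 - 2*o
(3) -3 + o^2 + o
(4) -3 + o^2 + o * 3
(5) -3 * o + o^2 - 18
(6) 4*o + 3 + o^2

Expanding (3 + o) * (-1 + o):
= -3 + o*2 + o^2
1) -3 + o*2 + o^2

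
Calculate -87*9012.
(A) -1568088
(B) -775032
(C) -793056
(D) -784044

-87 * 9012 = -784044
D) -784044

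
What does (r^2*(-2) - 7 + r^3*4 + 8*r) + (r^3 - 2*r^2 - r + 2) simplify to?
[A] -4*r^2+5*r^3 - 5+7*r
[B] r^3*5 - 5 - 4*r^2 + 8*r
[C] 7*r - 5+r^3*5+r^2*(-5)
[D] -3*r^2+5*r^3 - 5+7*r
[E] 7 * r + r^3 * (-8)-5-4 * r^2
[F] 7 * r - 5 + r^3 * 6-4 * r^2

Adding the polynomials and combining like terms:
(r^2*(-2) - 7 + r^3*4 + 8*r) + (r^3 - 2*r^2 - r + 2)
= -4*r^2+5*r^3 - 5+7*r
A) -4*r^2+5*r^3 - 5+7*r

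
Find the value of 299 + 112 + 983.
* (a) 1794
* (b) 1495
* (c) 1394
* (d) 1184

First: 299 + 112 = 411
Then: 411 + 983 = 1394
c) 1394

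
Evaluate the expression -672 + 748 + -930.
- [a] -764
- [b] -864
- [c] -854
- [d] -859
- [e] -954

First: -672 + 748 = 76
Then: 76 + -930 = -854
c) -854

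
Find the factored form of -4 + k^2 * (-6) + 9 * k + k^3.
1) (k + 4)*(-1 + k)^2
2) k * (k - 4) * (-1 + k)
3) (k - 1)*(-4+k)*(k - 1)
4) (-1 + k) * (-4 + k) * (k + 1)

We need to factor -4 + k^2 * (-6) + 9 * k + k^3.
The factored form is (k - 1)*(-4+k)*(k - 1).
3) (k - 1)*(-4+k)*(k - 1)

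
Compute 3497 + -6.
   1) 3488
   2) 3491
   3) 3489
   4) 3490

3497 + -6 = 3491
2) 3491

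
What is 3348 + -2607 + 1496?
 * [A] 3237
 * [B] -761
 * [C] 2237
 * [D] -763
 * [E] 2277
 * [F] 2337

First: 3348 + -2607 = 741
Then: 741 + 1496 = 2237
C) 2237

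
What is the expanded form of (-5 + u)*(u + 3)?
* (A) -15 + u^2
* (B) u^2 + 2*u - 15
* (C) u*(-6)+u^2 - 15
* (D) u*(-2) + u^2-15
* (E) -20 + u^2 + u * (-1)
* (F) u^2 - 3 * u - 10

Expanding (-5 + u)*(u + 3):
= u*(-2) + u^2-15
D) u*(-2) + u^2-15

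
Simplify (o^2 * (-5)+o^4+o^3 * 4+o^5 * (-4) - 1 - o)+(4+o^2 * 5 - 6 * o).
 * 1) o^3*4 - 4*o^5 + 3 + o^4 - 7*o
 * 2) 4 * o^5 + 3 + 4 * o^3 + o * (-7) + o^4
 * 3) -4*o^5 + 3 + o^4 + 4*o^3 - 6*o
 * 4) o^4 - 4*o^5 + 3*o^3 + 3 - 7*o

Adding the polynomials and combining like terms:
(o^2*(-5) + o^4 + o^3*4 + o^5*(-4) - 1 - o) + (4 + o^2*5 - 6*o)
= o^3*4 - 4*o^5 + 3 + o^4 - 7*o
1) o^3*4 - 4*o^5 + 3 + o^4 - 7*o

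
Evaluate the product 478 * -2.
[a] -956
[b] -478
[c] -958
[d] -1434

478 * -2 = -956
a) -956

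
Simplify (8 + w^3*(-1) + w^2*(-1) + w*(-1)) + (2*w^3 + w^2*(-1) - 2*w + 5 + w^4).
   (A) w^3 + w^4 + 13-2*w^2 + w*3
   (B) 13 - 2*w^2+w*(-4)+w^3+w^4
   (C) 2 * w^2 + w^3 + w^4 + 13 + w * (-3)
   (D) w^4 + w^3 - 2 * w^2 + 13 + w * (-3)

Adding the polynomials and combining like terms:
(8 + w^3*(-1) + w^2*(-1) + w*(-1)) + (2*w^3 + w^2*(-1) - 2*w + 5 + w^4)
= w^4 + w^3 - 2 * w^2 + 13 + w * (-3)
D) w^4 + w^3 - 2 * w^2 + 13 + w * (-3)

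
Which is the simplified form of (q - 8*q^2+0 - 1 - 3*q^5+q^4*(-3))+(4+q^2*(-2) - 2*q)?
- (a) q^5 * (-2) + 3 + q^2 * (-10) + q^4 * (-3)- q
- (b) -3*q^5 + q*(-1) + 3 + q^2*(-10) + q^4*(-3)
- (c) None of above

Adding the polynomials and combining like terms:
(q - 8*q^2 + 0 - 1 - 3*q^5 + q^4*(-3)) + (4 + q^2*(-2) - 2*q)
= -3*q^5 + q*(-1) + 3 + q^2*(-10) + q^4*(-3)
b) -3*q^5 + q*(-1) + 3 + q^2*(-10) + q^4*(-3)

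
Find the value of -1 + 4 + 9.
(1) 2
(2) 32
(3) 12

First: -1 + 4 = 3
Then: 3 + 9 = 12
3) 12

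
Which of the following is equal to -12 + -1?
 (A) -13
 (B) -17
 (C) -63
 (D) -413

-12 + -1 = -13
A) -13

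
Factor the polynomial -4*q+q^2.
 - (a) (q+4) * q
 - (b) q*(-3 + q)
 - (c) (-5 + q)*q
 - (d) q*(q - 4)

We need to factor -4*q+q^2.
The factored form is q*(q - 4).
d) q*(q - 4)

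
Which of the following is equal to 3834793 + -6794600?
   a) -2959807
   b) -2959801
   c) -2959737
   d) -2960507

3834793 + -6794600 = -2959807
a) -2959807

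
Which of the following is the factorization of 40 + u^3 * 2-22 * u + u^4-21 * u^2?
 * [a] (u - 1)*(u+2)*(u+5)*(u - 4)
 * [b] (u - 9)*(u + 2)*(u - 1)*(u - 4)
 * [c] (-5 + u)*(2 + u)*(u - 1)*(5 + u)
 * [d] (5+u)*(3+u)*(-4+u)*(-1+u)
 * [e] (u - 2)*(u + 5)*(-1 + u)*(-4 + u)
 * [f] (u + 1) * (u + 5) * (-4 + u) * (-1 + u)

We need to factor 40 + u^3 * 2-22 * u + u^4-21 * u^2.
The factored form is (u - 1)*(u+2)*(u+5)*(u - 4).
a) (u - 1)*(u+2)*(u+5)*(u - 4)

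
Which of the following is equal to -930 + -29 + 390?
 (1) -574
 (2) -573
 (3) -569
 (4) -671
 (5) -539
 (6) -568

First: -930 + -29 = -959
Then: -959 + 390 = -569
3) -569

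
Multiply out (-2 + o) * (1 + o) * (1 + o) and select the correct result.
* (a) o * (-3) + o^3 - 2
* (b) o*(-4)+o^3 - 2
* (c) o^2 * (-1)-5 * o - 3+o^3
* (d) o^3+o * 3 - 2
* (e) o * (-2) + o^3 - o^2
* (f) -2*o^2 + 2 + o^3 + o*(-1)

Expanding (-2 + o) * (1 + o) * (1 + o):
= o * (-3) + o^3 - 2
a) o * (-3) + o^3 - 2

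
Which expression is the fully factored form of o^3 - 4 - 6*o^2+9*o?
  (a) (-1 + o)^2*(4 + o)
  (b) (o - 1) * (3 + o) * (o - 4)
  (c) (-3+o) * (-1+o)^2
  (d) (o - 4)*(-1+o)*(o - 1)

We need to factor o^3 - 4 - 6*o^2+9*o.
The factored form is (o - 4)*(-1+o)*(o - 1).
d) (o - 4)*(-1+o)*(o - 1)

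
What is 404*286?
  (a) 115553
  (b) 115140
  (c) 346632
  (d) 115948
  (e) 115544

404 * 286 = 115544
e) 115544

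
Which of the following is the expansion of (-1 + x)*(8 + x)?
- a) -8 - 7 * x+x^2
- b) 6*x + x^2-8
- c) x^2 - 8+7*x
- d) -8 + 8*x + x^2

Expanding (-1 + x)*(8 + x):
= x^2 - 8+7*x
c) x^2 - 8+7*x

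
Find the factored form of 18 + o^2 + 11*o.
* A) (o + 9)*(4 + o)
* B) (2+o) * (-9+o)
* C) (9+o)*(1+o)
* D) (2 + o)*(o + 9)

We need to factor 18 + o^2 + 11*o.
The factored form is (2 + o)*(o + 9).
D) (2 + o)*(o + 9)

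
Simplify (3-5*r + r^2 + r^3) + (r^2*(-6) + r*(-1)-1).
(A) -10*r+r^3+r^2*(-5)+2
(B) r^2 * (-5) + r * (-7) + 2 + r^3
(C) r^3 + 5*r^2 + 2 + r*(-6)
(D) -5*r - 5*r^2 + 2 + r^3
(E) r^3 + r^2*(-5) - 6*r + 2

Adding the polynomials and combining like terms:
(3 - 5*r + r^2 + r^3) + (r^2*(-6) + r*(-1) - 1)
= r^3 + r^2*(-5) - 6*r + 2
E) r^3 + r^2*(-5) - 6*r + 2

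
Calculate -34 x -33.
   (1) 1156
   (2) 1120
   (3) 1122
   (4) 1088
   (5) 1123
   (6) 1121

-34 * -33 = 1122
3) 1122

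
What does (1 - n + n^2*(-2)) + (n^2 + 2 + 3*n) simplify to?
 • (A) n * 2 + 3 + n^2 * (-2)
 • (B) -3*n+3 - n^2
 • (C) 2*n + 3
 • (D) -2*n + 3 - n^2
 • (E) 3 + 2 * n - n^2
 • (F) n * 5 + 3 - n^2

Adding the polynomials and combining like terms:
(1 - n + n^2*(-2)) + (n^2 + 2 + 3*n)
= 3 + 2 * n - n^2
E) 3 + 2 * n - n^2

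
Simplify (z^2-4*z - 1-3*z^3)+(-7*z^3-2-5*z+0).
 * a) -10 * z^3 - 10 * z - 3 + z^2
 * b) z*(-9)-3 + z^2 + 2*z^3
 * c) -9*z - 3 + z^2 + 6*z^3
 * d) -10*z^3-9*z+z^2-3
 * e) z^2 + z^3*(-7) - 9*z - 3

Adding the polynomials and combining like terms:
(z^2 - 4*z - 1 - 3*z^3) + (-7*z^3 - 2 - 5*z + 0)
= -10*z^3-9*z+z^2-3
d) -10*z^3-9*z+z^2-3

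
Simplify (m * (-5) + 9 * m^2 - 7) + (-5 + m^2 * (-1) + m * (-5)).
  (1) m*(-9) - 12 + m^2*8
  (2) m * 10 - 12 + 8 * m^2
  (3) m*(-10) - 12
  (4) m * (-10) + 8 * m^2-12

Adding the polynomials and combining like terms:
(m*(-5) + 9*m^2 - 7) + (-5 + m^2*(-1) + m*(-5))
= m * (-10) + 8 * m^2-12
4) m * (-10) + 8 * m^2-12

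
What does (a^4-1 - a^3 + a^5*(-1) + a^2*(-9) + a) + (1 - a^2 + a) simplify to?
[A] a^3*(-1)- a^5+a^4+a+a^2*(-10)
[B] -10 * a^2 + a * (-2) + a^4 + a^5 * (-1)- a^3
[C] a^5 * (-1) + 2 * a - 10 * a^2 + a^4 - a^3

Adding the polynomials and combining like terms:
(a^4 - 1 - a^3 + a^5*(-1) + a^2*(-9) + a) + (1 - a^2 + a)
= a^5 * (-1) + 2 * a - 10 * a^2 + a^4 - a^3
C) a^5 * (-1) + 2 * a - 10 * a^2 + a^4 - a^3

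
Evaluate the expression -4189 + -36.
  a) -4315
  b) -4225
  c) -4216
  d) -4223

-4189 + -36 = -4225
b) -4225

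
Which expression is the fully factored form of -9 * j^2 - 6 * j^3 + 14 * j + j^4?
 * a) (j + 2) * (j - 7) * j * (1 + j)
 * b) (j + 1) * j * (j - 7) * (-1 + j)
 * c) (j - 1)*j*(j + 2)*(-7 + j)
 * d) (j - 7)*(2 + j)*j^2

We need to factor -9 * j^2 - 6 * j^3 + 14 * j + j^4.
The factored form is (j - 1)*j*(j + 2)*(-7 + j).
c) (j - 1)*j*(j + 2)*(-7 + j)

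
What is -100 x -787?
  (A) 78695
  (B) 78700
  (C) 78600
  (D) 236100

-100 * -787 = 78700
B) 78700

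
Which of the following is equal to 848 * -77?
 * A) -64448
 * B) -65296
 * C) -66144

848 * -77 = -65296
B) -65296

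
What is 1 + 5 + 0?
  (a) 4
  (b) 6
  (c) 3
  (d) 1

First: 1 + 5 = 6
Then: 6 + 0 = 6
b) 6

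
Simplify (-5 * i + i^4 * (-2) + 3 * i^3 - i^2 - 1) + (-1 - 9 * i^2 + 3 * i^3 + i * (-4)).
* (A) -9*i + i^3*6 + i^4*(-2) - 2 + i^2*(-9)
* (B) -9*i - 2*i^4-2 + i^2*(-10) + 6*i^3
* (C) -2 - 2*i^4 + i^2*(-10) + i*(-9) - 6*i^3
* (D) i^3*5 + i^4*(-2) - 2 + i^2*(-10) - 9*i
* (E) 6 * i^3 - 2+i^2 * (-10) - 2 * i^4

Adding the polynomials and combining like terms:
(-5*i + i^4*(-2) + 3*i^3 - i^2 - 1) + (-1 - 9*i^2 + 3*i^3 + i*(-4))
= -9*i - 2*i^4-2 + i^2*(-10) + 6*i^3
B) -9*i - 2*i^4-2 + i^2*(-10) + 6*i^3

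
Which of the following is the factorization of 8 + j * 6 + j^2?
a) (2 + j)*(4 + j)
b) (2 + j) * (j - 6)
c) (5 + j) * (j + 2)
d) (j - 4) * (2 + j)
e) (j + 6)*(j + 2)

We need to factor 8 + j * 6 + j^2.
The factored form is (2 + j)*(4 + j).
a) (2 + j)*(4 + j)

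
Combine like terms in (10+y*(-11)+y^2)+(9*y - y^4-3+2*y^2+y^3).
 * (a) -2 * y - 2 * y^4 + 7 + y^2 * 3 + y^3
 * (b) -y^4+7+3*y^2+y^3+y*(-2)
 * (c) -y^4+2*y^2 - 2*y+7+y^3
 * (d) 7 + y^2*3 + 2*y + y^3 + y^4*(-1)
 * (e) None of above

Adding the polynomials and combining like terms:
(10 + y*(-11) + y^2) + (9*y - y^4 - 3 + 2*y^2 + y^3)
= -y^4+7+3*y^2+y^3+y*(-2)
b) -y^4+7+3*y^2+y^3+y*(-2)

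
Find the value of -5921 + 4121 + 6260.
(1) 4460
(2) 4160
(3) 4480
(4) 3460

First: -5921 + 4121 = -1800
Then: -1800 + 6260 = 4460
1) 4460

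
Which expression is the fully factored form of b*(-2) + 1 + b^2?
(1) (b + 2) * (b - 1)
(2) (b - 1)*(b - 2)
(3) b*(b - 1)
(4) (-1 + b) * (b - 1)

We need to factor b*(-2) + 1 + b^2.
The factored form is (-1 + b) * (b - 1).
4) (-1 + b) * (b - 1)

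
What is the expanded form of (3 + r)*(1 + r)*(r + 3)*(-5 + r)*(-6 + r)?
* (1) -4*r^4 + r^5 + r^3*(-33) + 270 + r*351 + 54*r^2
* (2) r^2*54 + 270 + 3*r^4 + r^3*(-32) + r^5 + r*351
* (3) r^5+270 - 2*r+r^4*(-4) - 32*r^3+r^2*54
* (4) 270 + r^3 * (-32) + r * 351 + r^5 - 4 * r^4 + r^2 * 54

Expanding (3 + r)*(1 + r)*(r + 3)*(-5 + r)*(-6 + r):
= 270 + r^3 * (-32) + r * 351 + r^5 - 4 * r^4 + r^2 * 54
4) 270 + r^3 * (-32) + r * 351 + r^5 - 4 * r^4 + r^2 * 54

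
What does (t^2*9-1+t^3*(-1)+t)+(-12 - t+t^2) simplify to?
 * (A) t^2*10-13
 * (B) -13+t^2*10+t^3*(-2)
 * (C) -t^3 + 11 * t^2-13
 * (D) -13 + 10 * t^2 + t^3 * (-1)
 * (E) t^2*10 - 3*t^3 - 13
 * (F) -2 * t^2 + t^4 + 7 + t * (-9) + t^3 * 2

Adding the polynomials and combining like terms:
(t^2*9 - 1 + t^3*(-1) + t) + (-12 - t + t^2)
= -13 + 10 * t^2 + t^3 * (-1)
D) -13 + 10 * t^2 + t^3 * (-1)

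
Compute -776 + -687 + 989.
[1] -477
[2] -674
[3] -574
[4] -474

First: -776 + -687 = -1463
Then: -1463 + 989 = -474
4) -474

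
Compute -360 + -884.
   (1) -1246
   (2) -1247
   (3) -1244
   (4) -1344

-360 + -884 = -1244
3) -1244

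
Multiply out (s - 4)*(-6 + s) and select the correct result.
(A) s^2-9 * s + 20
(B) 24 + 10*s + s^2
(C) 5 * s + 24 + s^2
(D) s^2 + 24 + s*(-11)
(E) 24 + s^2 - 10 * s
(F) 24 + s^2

Expanding (s - 4)*(-6 + s):
= 24 + s^2 - 10 * s
E) 24 + s^2 - 10 * s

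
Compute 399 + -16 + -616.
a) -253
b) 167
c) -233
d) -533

First: 399 + -16 = 383
Then: 383 + -616 = -233
c) -233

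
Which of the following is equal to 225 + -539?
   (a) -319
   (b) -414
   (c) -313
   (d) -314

225 + -539 = -314
d) -314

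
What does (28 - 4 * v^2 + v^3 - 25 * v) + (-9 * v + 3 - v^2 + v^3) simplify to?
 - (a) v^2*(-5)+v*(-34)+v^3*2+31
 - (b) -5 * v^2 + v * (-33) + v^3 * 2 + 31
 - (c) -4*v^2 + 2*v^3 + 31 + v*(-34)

Adding the polynomials and combining like terms:
(28 - 4*v^2 + v^3 - 25*v) + (-9*v + 3 - v^2 + v^3)
= v^2*(-5)+v*(-34)+v^3*2+31
a) v^2*(-5)+v*(-34)+v^3*2+31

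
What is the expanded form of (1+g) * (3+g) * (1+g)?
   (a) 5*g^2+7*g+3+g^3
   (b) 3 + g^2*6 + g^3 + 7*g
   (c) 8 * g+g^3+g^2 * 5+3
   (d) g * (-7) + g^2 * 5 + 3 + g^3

Expanding (1+g) * (3+g) * (1+g):
= 5*g^2+7*g+3+g^3
a) 5*g^2+7*g+3+g^3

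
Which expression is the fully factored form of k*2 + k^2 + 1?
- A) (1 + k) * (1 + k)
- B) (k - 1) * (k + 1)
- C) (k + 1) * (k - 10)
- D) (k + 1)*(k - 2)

We need to factor k*2 + k^2 + 1.
The factored form is (1 + k) * (1 + k).
A) (1 + k) * (1 + k)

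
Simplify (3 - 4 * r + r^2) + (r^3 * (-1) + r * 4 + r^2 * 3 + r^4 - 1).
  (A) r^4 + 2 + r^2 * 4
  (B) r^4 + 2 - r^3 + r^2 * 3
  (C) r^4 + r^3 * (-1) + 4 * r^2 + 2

Adding the polynomials and combining like terms:
(3 - 4*r + r^2) + (r^3*(-1) + r*4 + r^2*3 + r^4 - 1)
= r^4 + r^3 * (-1) + 4 * r^2 + 2
C) r^4 + r^3 * (-1) + 4 * r^2 + 2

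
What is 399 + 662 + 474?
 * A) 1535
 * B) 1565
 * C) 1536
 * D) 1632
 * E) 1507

First: 399 + 662 = 1061
Then: 1061 + 474 = 1535
A) 1535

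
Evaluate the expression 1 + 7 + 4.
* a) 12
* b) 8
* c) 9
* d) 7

First: 1 + 7 = 8
Then: 8 + 4 = 12
a) 12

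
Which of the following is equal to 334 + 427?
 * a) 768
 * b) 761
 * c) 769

334 + 427 = 761
b) 761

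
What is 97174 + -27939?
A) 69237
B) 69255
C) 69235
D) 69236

97174 + -27939 = 69235
C) 69235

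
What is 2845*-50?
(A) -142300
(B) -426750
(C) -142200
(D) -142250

2845 * -50 = -142250
D) -142250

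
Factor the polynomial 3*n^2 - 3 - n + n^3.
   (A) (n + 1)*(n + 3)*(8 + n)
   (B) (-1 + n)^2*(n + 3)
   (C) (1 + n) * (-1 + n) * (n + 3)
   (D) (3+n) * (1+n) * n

We need to factor 3*n^2 - 3 - n + n^3.
The factored form is (1 + n) * (-1 + n) * (n + 3).
C) (1 + n) * (-1 + n) * (n + 3)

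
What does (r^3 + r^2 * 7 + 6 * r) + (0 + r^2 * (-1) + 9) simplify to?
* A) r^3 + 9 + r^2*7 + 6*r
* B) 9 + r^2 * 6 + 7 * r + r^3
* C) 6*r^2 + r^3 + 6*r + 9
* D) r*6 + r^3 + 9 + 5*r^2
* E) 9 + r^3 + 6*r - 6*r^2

Adding the polynomials and combining like terms:
(r^3 + r^2*7 + 6*r) + (0 + r^2*(-1) + 9)
= 6*r^2 + r^3 + 6*r + 9
C) 6*r^2 + r^3 + 6*r + 9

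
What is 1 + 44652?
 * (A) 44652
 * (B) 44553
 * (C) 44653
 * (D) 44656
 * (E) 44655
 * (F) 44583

1 + 44652 = 44653
C) 44653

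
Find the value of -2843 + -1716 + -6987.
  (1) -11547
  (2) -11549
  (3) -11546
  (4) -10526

First: -2843 + -1716 = -4559
Then: -4559 + -6987 = -11546
3) -11546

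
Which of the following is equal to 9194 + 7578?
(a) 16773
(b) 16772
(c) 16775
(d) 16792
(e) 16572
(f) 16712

9194 + 7578 = 16772
b) 16772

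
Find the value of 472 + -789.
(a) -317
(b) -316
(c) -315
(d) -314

472 + -789 = -317
a) -317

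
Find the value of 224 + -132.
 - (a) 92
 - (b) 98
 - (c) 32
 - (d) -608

224 + -132 = 92
a) 92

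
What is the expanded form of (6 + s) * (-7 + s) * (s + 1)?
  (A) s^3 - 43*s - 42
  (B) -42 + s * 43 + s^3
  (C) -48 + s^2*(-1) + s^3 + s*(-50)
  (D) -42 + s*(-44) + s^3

Expanding (6 + s) * (-7 + s) * (s + 1):
= s^3 - 43*s - 42
A) s^3 - 43*s - 42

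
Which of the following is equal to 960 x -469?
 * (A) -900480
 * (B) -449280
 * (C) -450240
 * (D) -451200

960 * -469 = -450240
C) -450240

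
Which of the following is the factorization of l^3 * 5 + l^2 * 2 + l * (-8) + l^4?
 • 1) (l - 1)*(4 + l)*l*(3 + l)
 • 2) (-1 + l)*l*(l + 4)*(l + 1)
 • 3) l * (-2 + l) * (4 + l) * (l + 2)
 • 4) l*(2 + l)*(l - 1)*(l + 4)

We need to factor l^3 * 5 + l^2 * 2 + l * (-8) + l^4.
The factored form is l*(2 + l)*(l - 1)*(l + 4).
4) l*(2 + l)*(l - 1)*(l + 4)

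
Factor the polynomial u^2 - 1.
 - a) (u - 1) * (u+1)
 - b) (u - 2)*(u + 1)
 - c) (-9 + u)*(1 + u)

We need to factor u^2 - 1.
The factored form is (u - 1) * (u+1).
a) (u - 1) * (u+1)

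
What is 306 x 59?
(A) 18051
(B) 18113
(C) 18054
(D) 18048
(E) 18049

306 * 59 = 18054
C) 18054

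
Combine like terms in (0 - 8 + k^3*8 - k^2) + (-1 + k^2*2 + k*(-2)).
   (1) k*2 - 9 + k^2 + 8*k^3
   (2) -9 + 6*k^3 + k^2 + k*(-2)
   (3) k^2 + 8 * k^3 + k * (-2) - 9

Adding the polynomials and combining like terms:
(0 - 8 + k^3*8 - k^2) + (-1 + k^2*2 + k*(-2))
= k^2 + 8 * k^3 + k * (-2) - 9
3) k^2 + 8 * k^3 + k * (-2) - 9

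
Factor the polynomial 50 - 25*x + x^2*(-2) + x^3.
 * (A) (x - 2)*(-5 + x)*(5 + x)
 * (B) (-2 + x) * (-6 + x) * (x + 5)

We need to factor 50 - 25*x + x^2*(-2) + x^3.
The factored form is (x - 2)*(-5 + x)*(5 + x).
A) (x - 2)*(-5 + x)*(5 + x)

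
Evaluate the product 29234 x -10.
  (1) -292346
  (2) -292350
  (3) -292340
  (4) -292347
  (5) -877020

29234 * -10 = -292340
3) -292340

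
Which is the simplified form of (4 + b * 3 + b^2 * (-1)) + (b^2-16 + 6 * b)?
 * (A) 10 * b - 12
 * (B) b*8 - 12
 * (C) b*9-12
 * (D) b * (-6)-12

Adding the polynomials and combining like terms:
(4 + b*3 + b^2*(-1)) + (b^2 - 16 + 6*b)
= b*9-12
C) b*9-12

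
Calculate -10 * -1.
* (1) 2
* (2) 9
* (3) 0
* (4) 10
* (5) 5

-10 * -1 = 10
4) 10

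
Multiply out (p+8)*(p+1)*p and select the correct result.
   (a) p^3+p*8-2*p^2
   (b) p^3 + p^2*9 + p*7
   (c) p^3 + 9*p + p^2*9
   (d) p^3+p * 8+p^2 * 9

Expanding (p+8)*(p+1)*p:
= p^3+p * 8+p^2 * 9
d) p^3+p * 8+p^2 * 9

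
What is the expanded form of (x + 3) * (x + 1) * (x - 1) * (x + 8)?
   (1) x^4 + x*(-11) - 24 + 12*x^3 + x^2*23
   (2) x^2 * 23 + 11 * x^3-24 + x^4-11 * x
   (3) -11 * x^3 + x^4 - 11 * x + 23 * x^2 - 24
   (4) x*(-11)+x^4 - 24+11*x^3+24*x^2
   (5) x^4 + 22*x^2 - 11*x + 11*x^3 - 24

Expanding (x + 3) * (x + 1) * (x - 1) * (x + 8):
= x^2 * 23 + 11 * x^3-24 + x^4-11 * x
2) x^2 * 23 + 11 * x^3-24 + x^4-11 * x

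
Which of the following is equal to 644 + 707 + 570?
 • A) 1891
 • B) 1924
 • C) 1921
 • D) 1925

First: 644 + 707 = 1351
Then: 1351 + 570 = 1921
C) 1921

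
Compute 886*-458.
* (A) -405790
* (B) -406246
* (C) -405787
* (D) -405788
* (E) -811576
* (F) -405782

886 * -458 = -405788
D) -405788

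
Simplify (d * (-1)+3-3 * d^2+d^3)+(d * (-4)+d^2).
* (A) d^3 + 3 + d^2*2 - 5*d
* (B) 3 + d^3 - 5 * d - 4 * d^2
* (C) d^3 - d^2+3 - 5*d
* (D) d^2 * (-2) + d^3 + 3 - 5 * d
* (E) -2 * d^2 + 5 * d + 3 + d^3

Adding the polynomials and combining like terms:
(d*(-1) + 3 - 3*d^2 + d^3) + (d*(-4) + d^2)
= d^2 * (-2) + d^3 + 3 - 5 * d
D) d^2 * (-2) + d^3 + 3 - 5 * d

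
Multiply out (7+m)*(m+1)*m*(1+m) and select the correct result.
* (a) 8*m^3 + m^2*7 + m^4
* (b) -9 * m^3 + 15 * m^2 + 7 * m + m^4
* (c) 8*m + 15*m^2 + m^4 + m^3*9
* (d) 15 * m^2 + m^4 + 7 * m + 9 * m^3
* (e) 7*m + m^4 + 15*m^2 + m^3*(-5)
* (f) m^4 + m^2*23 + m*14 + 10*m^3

Expanding (7+m)*(m+1)*m*(1+m):
= 15 * m^2 + m^4 + 7 * m + 9 * m^3
d) 15 * m^2 + m^4 + 7 * m + 9 * m^3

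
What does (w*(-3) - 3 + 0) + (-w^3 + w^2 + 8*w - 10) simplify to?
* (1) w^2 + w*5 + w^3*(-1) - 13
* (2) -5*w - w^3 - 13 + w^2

Adding the polynomials and combining like terms:
(w*(-3) - 3 + 0) + (-w^3 + w^2 + 8*w - 10)
= w^2 + w*5 + w^3*(-1) - 13
1) w^2 + w*5 + w^3*(-1) - 13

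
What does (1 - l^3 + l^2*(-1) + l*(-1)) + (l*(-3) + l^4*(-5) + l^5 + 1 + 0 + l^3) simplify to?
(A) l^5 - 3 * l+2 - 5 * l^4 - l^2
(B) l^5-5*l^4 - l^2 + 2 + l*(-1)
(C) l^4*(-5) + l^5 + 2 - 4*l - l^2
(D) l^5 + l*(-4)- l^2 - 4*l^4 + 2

Adding the polynomials and combining like terms:
(1 - l^3 + l^2*(-1) + l*(-1)) + (l*(-3) + l^4*(-5) + l^5 + 1 + 0 + l^3)
= l^4*(-5) + l^5 + 2 - 4*l - l^2
C) l^4*(-5) + l^5 + 2 - 4*l - l^2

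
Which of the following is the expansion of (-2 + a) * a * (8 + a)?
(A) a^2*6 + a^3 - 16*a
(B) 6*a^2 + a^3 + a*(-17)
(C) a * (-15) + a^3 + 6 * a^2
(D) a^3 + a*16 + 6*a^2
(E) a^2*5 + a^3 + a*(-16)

Expanding (-2 + a) * a * (8 + a):
= a^2*6 + a^3 - 16*a
A) a^2*6 + a^3 - 16*a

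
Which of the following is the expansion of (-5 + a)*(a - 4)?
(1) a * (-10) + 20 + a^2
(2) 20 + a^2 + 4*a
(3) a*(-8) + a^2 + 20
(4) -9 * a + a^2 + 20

Expanding (-5 + a)*(a - 4):
= -9 * a + a^2 + 20
4) -9 * a + a^2 + 20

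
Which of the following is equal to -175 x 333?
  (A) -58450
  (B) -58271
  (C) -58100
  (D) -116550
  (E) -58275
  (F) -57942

-175 * 333 = -58275
E) -58275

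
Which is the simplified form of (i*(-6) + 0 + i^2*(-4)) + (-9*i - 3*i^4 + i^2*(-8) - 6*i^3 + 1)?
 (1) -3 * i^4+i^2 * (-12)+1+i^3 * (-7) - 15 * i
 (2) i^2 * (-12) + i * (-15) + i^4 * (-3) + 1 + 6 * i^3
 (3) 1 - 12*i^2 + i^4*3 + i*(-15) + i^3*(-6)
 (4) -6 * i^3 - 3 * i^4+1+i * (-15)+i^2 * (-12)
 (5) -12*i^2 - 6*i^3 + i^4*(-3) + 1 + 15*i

Adding the polynomials and combining like terms:
(i*(-6) + 0 + i^2*(-4)) + (-9*i - 3*i^4 + i^2*(-8) - 6*i^3 + 1)
= -6 * i^3 - 3 * i^4+1+i * (-15)+i^2 * (-12)
4) -6 * i^3 - 3 * i^4+1+i * (-15)+i^2 * (-12)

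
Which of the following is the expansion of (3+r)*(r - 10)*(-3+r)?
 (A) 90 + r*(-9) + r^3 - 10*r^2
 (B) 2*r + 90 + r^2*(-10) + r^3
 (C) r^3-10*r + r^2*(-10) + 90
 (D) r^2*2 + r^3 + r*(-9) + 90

Expanding (3+r)*(r - 10)*(-3+r):
= 90 + r*(-9) + r^3 - 10*r^2
A) 90 + r*(-9) + r^3 - 10*r^2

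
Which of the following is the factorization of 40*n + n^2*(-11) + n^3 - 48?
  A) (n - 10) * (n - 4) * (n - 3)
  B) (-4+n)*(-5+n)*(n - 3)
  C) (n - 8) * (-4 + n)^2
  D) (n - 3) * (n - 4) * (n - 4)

We need to factor 40*n + n^2*(-11) + n^3 - 48.
The factored form is (n - 3) * (n - 4) * (n - 4).
D) (n - 3) * (n - 4) * (n - 4)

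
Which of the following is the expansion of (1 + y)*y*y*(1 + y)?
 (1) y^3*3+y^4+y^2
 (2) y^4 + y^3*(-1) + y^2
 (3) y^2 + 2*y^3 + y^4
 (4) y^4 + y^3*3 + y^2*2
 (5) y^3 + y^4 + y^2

Expanding (1 + y)*y*y*(1 + y):
= y^2 + 2*y^3 + y^4
3) y^2 + 2*y^3 + y^4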